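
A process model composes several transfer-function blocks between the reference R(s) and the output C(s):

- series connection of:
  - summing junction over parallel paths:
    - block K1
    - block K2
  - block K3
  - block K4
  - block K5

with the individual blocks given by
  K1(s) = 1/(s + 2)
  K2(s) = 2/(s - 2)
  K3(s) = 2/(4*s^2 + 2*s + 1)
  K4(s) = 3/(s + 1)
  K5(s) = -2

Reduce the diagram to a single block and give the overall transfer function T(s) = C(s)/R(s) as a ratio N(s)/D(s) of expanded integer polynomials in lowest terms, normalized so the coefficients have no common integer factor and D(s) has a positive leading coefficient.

Step 1 - add K1, K2 (parallel), giving (3*s + 2)/(s^2 - 4)
Step 2 - multiply (K1+K2), K3, K4, K5 (series), giving the overall T(s)

Final answer: (-36*s - 24)/(4*s^5 + 6*s^4 - 13*s^3 - 23*s^2 - 12*s - 4)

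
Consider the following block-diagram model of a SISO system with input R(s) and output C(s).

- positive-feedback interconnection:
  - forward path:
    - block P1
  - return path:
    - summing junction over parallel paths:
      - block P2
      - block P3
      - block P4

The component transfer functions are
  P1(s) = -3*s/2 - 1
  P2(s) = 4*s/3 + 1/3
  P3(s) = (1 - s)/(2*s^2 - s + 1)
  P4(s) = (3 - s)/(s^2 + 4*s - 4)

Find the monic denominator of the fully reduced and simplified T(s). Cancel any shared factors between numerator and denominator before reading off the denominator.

Step 1. reduce the parallel group P2, P3, P4 gives (8*s^5 + 30*s^4 - 46*s^3 + 33*s^2 + 4*s - 7)/(6*s^4 + 21*s^3 - 33*s^2 + 24*s - 12)
Step 2. close the feedback loop around P1, (P2+P3+P4) gives (-18*s^5 - 75*s^4 + 57*s^3 - 6*s^2 - 12*s + 24)/(24*s^6 + 106*s^5 - 66*s^4 + 49*s^3 + 12*s^2 + 35*s - 38)
That last expression is T(s), already simplified. Scaling its denominator by 1/24 (the reciprocal of the leading coefficient) yields the monic denominator.

Final answer: s^6 + 53*s^5/12 - 11*s^4/4 + 49*s^3/24 + s^2/2 + 35*s/24 - 19/12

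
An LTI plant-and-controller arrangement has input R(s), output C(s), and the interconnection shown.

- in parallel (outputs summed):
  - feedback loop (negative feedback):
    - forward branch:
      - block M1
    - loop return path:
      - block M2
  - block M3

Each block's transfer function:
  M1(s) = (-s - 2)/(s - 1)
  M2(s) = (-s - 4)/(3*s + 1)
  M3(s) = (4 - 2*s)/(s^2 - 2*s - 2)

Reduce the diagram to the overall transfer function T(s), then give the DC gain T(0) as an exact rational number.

Step 1. collapse the loop (M1 forward, M2 return) gives (-3*s^2 - 7*s - 2)/(4*s^2 + 4*s + 7)
Step 2. add [M1/(1+M1*M2)], M3 (parallel) gives (-3*s^4 - 9*s^3 + 26*s^2 + 20*s + 32)/(4*s^4 - 4*s^3 - 9*s^2 - 22*s - 14)
The step-2 result is T(s). Setting s = 0: T(0) = 32/(-14) = -16/7.

Therefore the answer is -16/7.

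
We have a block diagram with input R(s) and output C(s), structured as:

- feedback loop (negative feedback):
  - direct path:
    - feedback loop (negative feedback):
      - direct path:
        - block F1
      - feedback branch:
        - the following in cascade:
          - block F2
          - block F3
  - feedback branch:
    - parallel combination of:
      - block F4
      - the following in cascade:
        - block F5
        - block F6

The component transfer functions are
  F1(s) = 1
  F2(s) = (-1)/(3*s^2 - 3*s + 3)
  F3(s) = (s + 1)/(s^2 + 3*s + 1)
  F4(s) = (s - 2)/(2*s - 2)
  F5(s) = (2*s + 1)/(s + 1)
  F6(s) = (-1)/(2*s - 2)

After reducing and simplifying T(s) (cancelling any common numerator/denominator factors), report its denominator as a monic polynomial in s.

Answer: s^6 + s^5 - 14*s^4/3 - 5*s^3/9 + 4*s^2/9 - 37*s/9 - 13/9

Working:
1. combine F2, F3 in series, giving (-s - 1)/(3*s^4 + 6*s^3 - 3*s^2 + 6*s + 3)
2. reduce the feedback loop with forward F1 and return (F2*F3), giving (3*s^4 + 6*s^3 - 3*s^2 + 6*s + 3)/(3*s^4 + 6*s^3 - 3*s^2 + 5*s + 2)
3. combine F5, F6 in series, giving (-2*s - 1)/(2*s^2 - 2)
4. sum the parallel branches F4, (F5*F6), giving (s^2 - 3*s - 3)/(2*s^2 - 2)
5. collapse the loop ([F1/(1+F1*(F2*F3))] forward, (F4+(F5*F6)) return), giving (6*s^6 + 12*s^5 - 12*s^4 + 12*s^2 - 12*s - 6)/(9*s^6 + 9*s^5 - 42*s^4 - 5*s^3 + 4*s^2 - 37*s - 13)
T(s) is the step-5 result (common factors already cancelled). Leading coefficient of the denominator: 9. Divide through by 9 for the monic polynomial.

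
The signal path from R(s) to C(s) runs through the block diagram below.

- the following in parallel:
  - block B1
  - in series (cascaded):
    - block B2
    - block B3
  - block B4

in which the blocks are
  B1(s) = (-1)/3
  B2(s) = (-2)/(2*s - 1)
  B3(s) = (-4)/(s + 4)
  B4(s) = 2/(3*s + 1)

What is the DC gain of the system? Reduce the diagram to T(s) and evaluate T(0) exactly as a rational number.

Answer: -1/3

Working:
Step 1. series reduction of B2, B3 = 8/(2*s^2 + 7*s - 4)
Step 2. parallel reduction of B1, (B2*B3), B4 = (-6*s^3 - 11*s^2 + 119*s + 4)/(18*s^3 + 69*s^2 - 15*s - 12)
DC gain: substitute s = 0 into T(s) from step 2: T(0) = 4/(-12) = -1/3.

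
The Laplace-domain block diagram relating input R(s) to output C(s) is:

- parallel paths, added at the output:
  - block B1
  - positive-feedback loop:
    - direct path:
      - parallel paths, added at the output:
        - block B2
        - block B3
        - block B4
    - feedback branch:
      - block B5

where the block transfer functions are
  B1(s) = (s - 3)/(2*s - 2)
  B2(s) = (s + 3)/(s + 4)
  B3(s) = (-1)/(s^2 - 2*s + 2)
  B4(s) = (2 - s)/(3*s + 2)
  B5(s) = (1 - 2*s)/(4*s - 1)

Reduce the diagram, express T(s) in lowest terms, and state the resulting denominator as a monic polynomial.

(1) reduce the parallel group B2, B3, B4, giving (2*s^4 + 5*s^3 - 3*s^2 - 24*s + 20)/(3*s^4 + 8*s^3 - 14*s^2 + 12*s + 16)
(2) feedback reduction of (B2+B3+B4), B5, giving (8*s^5 + 18*s^4 - 17*s^3 - 93*s^2 + 104*s - 20)/(16*s^5 + 37*s^4 - 75*s^3 + 17*s^2 + 116*s - 36)
(3) reduce the parallel group B1, [(B2+B3+B4)/(1-(B2+B3+B4)*B5)], giving (32*s^6 + 9*s^5 - 256*s^4 + 90*s^3 + 459*s^2 - 632*s + 148)/(32*s^6 + 42*s^5 - 224*s^4 + 184*s^3 + 198*s^2 - 304*s + 72)
No further cancellation is possible in the step-3 result, so that is T(s). Its denominator becomes monic after dividing by the leading coefficient 32.

Final answer: s^6 + 21*s^5/16 - 7*s^4 + 23*s^3/4 + 99*s^2/16 - 19*s/2 + 9/4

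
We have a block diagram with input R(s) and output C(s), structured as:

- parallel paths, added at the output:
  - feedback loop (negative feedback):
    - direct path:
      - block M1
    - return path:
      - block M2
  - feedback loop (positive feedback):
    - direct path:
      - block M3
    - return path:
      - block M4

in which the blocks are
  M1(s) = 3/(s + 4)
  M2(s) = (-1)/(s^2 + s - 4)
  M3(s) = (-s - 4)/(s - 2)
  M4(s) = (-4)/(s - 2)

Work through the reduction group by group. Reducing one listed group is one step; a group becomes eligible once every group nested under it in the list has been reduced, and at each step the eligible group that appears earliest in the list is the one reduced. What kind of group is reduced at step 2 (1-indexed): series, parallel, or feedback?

[1] feedback reduction of M1, M2
[2] collapse the loop (M3 forward, M4 return)
[3] parallel reduction of [M1/(1+M1*M2)], [M3/(1-M3*M4)]
At step 2 the group reduced is feedback.

Final answer: feedback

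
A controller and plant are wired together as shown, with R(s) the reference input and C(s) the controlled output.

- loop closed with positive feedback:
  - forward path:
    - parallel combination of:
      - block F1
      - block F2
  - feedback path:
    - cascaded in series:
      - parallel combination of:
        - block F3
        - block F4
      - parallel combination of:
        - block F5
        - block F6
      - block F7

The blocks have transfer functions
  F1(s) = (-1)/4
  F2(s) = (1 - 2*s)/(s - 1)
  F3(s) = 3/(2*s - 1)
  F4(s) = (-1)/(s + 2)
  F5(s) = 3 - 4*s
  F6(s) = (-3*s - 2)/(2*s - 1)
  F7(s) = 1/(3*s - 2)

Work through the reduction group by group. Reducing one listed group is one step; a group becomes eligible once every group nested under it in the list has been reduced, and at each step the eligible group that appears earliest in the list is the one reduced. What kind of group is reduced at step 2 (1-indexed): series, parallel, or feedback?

(1) add F1, F2 (parallel)
(2) sum the parallel branches F3, F4
(3) combine F5, F6 in parallel
(4) multiply (F3+F4), (F5+F6), F7 (series)
(5) reduce the feedback loop with forward (F1+F2) and return ((F3+F4)*(F5+F6)*F7)
Step 2: parallel.

Hence the answer: parallel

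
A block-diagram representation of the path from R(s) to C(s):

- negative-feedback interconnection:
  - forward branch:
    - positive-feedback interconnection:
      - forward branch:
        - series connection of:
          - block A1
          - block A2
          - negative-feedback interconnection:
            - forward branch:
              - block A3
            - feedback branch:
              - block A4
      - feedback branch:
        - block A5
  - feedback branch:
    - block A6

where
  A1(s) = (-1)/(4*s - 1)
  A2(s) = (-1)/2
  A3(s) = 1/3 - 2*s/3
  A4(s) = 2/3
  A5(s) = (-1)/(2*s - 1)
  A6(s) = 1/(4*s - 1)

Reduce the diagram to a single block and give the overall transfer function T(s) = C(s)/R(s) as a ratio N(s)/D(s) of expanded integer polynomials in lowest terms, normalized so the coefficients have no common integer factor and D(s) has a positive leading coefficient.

Step 1. close the feedback loop around A3, A4; result (6*s - 3)/(4*s - 11)
Step 2. multiply A1, A2, [A3/(1+A3*A4)] (series); result (6*s - 3)/(32*s^2 - 96*s + 22)
Step 3. apply the feedback formula to (A1*A2*[A3/(1+A3*A4)]), A5; result (6*s - 3)/(32*s^2 - 96*s + 25)
Step 4. collapse the loop ([(A1*A2*[A3/(1+A3*A4)])/(1-(A1*A2*[A3/(1+A3*A4)])*A5)] forward, A6 return), which is the overall transfer function T(s) = C(s)/R(s) in lowest terms

Therefore the answer is (24*s^2 - 18*s + 3)/(128*s^3 - 416*s^2 + 202*s - 28).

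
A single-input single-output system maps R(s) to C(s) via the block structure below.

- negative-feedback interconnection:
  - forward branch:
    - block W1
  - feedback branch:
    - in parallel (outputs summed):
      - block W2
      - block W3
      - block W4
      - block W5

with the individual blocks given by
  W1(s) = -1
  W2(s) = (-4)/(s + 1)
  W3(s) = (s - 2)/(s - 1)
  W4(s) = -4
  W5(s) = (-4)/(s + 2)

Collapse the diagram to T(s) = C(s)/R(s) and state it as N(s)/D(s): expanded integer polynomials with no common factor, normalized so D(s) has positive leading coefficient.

First reduce the diagram to T(s).

Step 1 - reduce the parallel group W2, W3, W4, W5, giving (-3*s^3 - 15*s^2 - 4*s + 16)/(s^3 + 2*s^2 - s - 2)
Step 2 - apply the feedback formula to W1, (W2+W3+W4+W5), giving the overall T(s)

Answer: (-s^3 - 2*s^2 + s + 2)/(4*s^3 + 17*s^2 + 3*s - 18)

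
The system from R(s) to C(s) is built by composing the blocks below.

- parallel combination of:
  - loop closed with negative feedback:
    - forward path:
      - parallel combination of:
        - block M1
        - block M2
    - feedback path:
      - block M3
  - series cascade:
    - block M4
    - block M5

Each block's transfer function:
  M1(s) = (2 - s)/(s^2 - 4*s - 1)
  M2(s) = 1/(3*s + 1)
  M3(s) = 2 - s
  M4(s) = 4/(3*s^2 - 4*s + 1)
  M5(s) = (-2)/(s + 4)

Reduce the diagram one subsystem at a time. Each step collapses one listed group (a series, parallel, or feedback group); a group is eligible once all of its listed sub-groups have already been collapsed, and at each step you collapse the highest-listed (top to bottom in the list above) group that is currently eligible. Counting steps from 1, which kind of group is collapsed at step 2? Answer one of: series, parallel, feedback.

[1] parallel reduction of M1, M2
[2] reduce the feedback loop with forward (M1+M2) and return M3
[3] cascade M4, M5
[4] sum the parallel branches [(M1+M2)/(1+(M1+M2)*M3)], (M4*M5)
At step 2 the group reduced is feedback.

Final answer: feedback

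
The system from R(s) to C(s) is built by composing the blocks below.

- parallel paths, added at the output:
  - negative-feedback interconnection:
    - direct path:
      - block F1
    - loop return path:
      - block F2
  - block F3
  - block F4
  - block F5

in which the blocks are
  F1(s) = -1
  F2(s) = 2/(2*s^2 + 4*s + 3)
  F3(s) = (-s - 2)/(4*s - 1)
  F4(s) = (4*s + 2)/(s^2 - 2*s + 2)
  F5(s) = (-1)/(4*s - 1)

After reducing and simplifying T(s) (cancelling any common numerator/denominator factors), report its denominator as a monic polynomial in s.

First reduce the diagram to T(s).

(1) apply the feedback formula to F1, F2 = (-2*s^2 - 4*s - 3)/(2*s^2 + 4*s + 1)
(2) combine [F1/(1+F1*F2)], F3, F4, F5 in parallel = (-10*s^5 + 28*s^4 + 79*s^3 + 22*s^2 - 46*s - 2)/(8*s^5 - 2*s^4 - 12*s^3 + 27*s^2 + 2*s - 2)
The result of step 2 is T(s) in lowest terms. Its denominator has leading coefficient 8; dividing the denominator through by 8 makes it monic.

Answer: s^5 - s^4/4 - 3*s^3/2 + 27*s^2/8 + s/4 - 1/4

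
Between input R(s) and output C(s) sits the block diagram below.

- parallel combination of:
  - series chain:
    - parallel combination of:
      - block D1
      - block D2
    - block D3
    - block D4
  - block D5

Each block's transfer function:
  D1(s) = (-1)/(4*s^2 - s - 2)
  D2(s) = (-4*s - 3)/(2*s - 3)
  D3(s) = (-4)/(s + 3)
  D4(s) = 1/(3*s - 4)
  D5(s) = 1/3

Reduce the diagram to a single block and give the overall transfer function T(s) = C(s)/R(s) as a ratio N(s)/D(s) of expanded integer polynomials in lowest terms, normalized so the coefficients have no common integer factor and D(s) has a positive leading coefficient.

Answer: (24*s^5 - 2*s^4 + 23*s^3 + 277*s^2 - 66*s - 180)/(72*s^5 - 6*s^4 - 507*s^3 + 543*s^2 + 126*s - 216)

Working:
[1] sum the parallel branches D1, D2; result (-16*s^3 - 8*s^2 + 9*s + 9)/(8*s^3 - 14*s^2 - s + 6)
[2] cascade (D1+D2), D3, D4; result (64*s^3 + 32*s^2 - 36*s - 36)/(24*s^5 - 2*s^4 - 169*s^3 + 181*s^2 + 42*s - 72)
[3] add ((D1+D2)*D3*D4), D5 (parallel); the result is T(s) itself (integer coefficients, no common factor, positive leading denominator coefficient)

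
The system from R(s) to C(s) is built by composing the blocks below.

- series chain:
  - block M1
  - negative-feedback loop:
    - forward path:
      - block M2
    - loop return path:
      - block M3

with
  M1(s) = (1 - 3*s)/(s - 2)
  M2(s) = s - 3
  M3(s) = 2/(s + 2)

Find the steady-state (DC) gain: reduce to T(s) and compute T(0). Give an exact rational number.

[1] apply the feedback formula to M2, M3 gives (s^2 - s - 6)/(3*s - 4)
[2] reduce the series chain M1, [M2/(1+M2*M3)] gives (-3*s^3 + 4*s^2 + 17*s - 6)/(3*s^2 - 10*s + 8)
The step-2 result is T(s). Setting s = 0: T(0) = -6/8 = -3/4.

Therefore the answer is -3/4.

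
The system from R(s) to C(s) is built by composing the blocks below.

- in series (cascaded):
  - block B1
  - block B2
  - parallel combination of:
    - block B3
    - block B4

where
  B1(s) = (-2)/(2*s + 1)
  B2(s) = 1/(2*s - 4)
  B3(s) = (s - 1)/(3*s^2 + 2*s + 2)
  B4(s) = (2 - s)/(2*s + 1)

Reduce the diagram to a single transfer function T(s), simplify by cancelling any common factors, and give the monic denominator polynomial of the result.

Step 1 - combine B3, B4 in parallel: (-3*s^3 + 6*s^2 + s + 3)/(6*s^3 + 7*s^2 + 6*s + 2)
Step 2 - combine B1, B2, (B3+B4) in series: (3*s^3 - 6*s^2 - s - 3)/(12*s^5 - 4*s^4 - 21*s^3 - 28*s^2 - 18*s - 4)
No further cancellation is possible in the step-2 result, so that is T(s). Its denominator becomes monic after dividing by the leading coefficient 12.

Final answer: s^5 - s^4/3 - 7*s^3/4 - 7*s^2/3 - 3*s/2 - 1/3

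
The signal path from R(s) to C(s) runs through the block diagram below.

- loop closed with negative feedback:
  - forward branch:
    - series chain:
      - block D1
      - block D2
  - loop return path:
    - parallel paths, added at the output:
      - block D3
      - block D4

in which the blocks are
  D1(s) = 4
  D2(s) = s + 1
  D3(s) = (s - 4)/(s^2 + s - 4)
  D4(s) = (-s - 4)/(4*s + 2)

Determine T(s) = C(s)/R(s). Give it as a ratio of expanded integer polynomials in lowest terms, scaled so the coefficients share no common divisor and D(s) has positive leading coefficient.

Reducing step by step:

(1) series reduction of D1, D2 -> 4*s + 4
(2) add D3, D4 (parallel) -> (-s^3 - s^2 - 14*s + 8)/(4*s^3 + 6*s^2 - 14*s - 8)
(3) collapse the loop ((D1*D2) forward, (D3+D4) return), giving the overall T(s)

Answer: (-8*s^4 - 20*s^3 + 16*s^2 + 44*s + 16)/(2*s^4 + 2*s^3 + 27*s^2 + 19*s - 12)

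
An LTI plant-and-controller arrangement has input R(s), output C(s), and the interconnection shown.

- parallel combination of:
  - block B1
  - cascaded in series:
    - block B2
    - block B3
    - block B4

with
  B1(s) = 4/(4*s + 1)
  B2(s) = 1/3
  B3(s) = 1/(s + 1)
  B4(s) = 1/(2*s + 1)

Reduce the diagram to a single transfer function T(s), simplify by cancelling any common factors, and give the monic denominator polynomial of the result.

The answer is s^3 + 7*s^2/4 + 7*s/8 + 1/8.

Reasoning:
Step 1 - combine B2, B3, B4 in series gives 1/(6*s^2 + 9*s + 3)
Step 2 - add B1, (B2*B3*B4) (parallel) gives (24*s^2 + 40*s + 13)/(24*s^3 + 42*s^2 + 21*s + 3)
Step 2 gives the fully reduced T(s), with no common factor left to cancel. The denominator's leading coefficient is 24, so divide each of its coefficients by 24 to get the monic form.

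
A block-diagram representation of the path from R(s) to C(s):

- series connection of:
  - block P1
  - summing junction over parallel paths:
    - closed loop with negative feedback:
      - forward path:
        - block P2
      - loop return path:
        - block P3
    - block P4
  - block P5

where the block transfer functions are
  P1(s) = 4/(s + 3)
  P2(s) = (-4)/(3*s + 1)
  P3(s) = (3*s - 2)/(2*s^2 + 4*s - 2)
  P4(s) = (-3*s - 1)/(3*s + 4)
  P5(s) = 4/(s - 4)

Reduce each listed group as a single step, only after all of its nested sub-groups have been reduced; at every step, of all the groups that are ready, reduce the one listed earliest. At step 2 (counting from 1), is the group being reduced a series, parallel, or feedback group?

Answer: parallel

Working:
Step 1: feedback reduction of P2, P3
Step 2: combine [P2/(1+P2*P3)], P4 in parallel
Step 3: cascade P1, ([P2/(1+P2*P3)]+P4), P5
Step 2: parallel.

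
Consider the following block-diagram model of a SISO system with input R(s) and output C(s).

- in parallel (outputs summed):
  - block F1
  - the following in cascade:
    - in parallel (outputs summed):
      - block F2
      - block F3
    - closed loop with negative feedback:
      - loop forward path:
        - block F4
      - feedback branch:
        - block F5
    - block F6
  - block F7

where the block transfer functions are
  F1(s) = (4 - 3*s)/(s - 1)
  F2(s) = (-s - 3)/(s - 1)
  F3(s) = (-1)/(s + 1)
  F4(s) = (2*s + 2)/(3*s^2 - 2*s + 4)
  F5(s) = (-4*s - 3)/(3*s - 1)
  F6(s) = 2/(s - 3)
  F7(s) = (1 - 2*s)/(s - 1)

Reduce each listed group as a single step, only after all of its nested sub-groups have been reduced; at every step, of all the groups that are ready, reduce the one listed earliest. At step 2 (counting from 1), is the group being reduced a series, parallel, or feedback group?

1. parallel reduction of F2, F3
2. apply the feedback formula to F4, F5
3. cascade (F2+F3), [F4/(1+F4*F5)], F6
4. parallel reduction of F1, ((F2+F3)*[F4/(1+F4*F5)]*F6), F7
The group at step 2 is a feedback group.

Therefore the answer is feedback.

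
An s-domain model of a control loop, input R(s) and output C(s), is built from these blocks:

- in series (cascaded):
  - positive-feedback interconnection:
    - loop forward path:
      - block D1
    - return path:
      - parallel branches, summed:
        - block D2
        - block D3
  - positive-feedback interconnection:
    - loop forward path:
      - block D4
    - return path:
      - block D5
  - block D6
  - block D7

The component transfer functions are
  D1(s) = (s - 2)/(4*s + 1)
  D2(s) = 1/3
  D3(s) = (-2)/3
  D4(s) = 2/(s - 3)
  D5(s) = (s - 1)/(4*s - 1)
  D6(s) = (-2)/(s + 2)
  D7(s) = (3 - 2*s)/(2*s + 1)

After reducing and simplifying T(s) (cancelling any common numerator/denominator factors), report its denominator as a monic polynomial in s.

Step 1 - parallel reduction of D2, D3: (-1)/3
Step 2 - apply the feedback formula to D1, (D2+D3): (3*s - 6)/(13*s + 1)
Step 3 - apply the feedback formula to D4, D5: (8*s - 2)/(4*s^2 - 15*s + 5)
Step 4 - series reduction of [D1/(1-D1*(D2+D3))], [D4/(1-D4*D5)], D6, D7: (96*s^3 - 360*s^2 + 372*s - 72)/(104*s^5 - 122*s^4 - 751*s^3 - 122*s^2 + 125*s + 10)
Step 4 gives the fully reduced T(s), with no common factor left to cancel. The denominator's leading coefficient is 104, so divide each of its coefficients by 104 to get the monic form.

Hence the answer: s^5 - 61*s^4/52 - 751*s^3/104 - 61*s^2/52 + 125*s/104 + 5/52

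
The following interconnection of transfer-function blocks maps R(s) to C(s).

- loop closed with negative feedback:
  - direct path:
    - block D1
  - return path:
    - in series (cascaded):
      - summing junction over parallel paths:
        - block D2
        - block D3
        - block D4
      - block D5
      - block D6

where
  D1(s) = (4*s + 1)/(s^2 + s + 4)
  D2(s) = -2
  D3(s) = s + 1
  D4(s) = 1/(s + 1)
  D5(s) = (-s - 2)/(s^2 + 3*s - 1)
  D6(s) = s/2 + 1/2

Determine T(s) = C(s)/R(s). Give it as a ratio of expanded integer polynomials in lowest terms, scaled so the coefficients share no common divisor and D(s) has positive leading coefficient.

First reduce the diagram to T(s).

[1] add D2, D3, D4 (parallel) = s^2/(s + 1)
[2] series reduction of (D2+D3+D4), D5, D6 = (-s^3 - 2*s^2)/(2*s^2 + 6*s - 2)
[3] collapse the loop (D1 forward, ((D2+D3+D4)*D5*D6) return) - this is the overall T(s), already in the required normalized form

Answer: (-8*s^3 - 26*s^2 + 2*s + 2)/(2*s^4 + s^3 - 10*s^2 - 22*s + 8)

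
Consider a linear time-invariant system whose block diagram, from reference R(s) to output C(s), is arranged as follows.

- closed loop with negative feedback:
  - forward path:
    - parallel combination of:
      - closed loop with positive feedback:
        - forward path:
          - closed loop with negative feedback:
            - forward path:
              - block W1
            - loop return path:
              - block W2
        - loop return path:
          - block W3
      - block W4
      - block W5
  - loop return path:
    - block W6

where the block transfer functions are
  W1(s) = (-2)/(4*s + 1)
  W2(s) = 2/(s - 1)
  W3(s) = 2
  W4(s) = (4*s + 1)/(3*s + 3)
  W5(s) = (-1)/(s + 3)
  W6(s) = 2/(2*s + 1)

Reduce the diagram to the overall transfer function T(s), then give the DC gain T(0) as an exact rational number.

[1] close the feedback loop around W1, W2, giving (2 - 2*s)/(4*s^2 - 3*s - 5)
[2] close the feedback loop around [W1/(1+W1*W2)], W3, giving (2 - 2*s)/(4*s^2 + s - 9)
[3] reduce the parallel group [[W1/(1+W1*W2)]/(1-[W1/(1+W1*W2)]*W3)], W4, W5, giving (16*s^4 + 38*s^3 - 44*s^2 - 84*s + 18)/(12*s^4 + 51*s^3 + 21*s^2 - 99*s - 81)
[4] apply the feedback formula to ([[W1/(1+W1*W2)]/(1-[W1/(1+W1*W2)]*W3)]+W4+W5), W6, giving (32*s^5 + 92*s^4 - 50*s^3 - 212*s^2 - 48*s + 18)/(24*s^5 + 146*s^4 + 169*s^3 - 265*s^2 - 429*s - 45)
DC gain: substitute s = 0 into T(s) from step 4: T(0) = 18/(-45) = -2/5.

Final answer: -2/5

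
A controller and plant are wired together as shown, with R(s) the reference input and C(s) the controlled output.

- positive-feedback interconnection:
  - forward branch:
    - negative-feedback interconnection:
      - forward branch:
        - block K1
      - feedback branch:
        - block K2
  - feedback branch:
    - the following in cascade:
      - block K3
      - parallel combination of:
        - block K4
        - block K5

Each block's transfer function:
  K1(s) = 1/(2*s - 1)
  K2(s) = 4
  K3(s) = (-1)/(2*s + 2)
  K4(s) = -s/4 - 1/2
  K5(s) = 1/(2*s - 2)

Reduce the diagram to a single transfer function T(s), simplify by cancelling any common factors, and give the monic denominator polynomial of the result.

[1] close the feedback loop around K1, K2; result 1/(2*s + 3)
[2] parallel reduction of K4, K5; result (-s^2 - s + 4)/(4*s - 4)
[3] cascade K3, (K4+K5); result (s^2 + s - 4)/(8*s^2 - 8)
[4] reduce the feedback loop with forward [K1/(1+K1*K2)] and return (K3*(K4+K5)); result (8*s^2 - 8)/(16*s^3 + 23*s^2 - 17*s - 20)
That last expression is T(s), already simplified. Scaling its denominator by 1/16 (the reciprocal of the leading coefficient) yields the monic denominator.

Therefore the answer is s^3 + 23*s^2/16 - 17*s/16 - 5/4.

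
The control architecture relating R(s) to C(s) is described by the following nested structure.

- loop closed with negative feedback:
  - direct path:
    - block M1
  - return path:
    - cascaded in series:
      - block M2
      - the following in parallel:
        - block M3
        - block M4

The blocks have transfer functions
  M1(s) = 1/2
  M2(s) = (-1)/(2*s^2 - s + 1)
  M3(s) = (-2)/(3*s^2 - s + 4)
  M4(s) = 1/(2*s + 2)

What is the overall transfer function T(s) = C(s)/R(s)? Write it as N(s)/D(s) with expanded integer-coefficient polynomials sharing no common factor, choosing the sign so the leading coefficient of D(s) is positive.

Step 1 - add M3, M4 (parallel) = (3*s^2 - 5*s)/(6*s^3 + 4*s^2 + 6*s + 8)
Step 2 - multiply M2, (M3+M4) (series) = (-3*s^2 + 5*s)/(12*s^5 + 2*s^4 + 14*s^3 + 14*s^2 - 2*s + 8)
Step 3 - reduce the feedback loop with forward M1 and return (M2*(M3+M4)); the result is T(s) itself (integer coefficients, no common factor, positive leading denominator coefficient)

Final answer: (12*s^5 + 2*s^4 + 14*s^3 + 14*s^2 - 2*s + 8)/(24*s^5 + 4*s^4 + 28*s^3 + 25*s^2 + s + 16)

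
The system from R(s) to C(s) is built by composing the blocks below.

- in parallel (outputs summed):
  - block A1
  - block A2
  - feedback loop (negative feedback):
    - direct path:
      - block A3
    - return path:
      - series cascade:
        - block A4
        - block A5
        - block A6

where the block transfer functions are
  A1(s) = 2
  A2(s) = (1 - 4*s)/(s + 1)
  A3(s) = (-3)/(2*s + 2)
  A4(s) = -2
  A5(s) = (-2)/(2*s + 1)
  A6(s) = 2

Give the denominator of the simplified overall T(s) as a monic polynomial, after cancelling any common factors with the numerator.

Answer: s^3 + 5*s^2/2 - 4*s - 11/2

Working:
1. multiply A4, A5, A6 (series); result 8/(2*s + 1)
2. collapse the loop (A3 forward, (A4*A5*A6) return); result (-6*s - 3)/(4*s^2 + 6*s - 22)
3. parallel reduction of A1, A2, [A3/(1+A3*(A4*A5*A6))]; result (-8*s^3 - 6*s^2 + 53*s - 69)/(4*s^3 + 10*s^2 - 16*s - 22)
T(s) is the step-3 result (common factors already cancelled). Leading coefficient of the denominator: 4. Divide through by 4 for the monic polynomial.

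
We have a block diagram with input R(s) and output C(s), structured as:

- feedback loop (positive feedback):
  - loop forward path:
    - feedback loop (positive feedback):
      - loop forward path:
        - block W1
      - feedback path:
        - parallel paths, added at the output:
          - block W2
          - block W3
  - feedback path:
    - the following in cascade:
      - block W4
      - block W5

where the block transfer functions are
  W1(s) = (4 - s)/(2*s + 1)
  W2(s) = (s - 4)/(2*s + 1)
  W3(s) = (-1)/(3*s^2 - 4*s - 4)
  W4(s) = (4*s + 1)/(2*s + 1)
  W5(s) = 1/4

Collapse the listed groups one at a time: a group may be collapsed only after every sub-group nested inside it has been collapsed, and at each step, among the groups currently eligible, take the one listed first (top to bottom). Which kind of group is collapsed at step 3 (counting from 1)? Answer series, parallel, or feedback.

Reducing step by step:

Step 1. combine W2, W3 in parallel
Step 2. feedback reduction of W1, (W2+W3)
Step 3. multiply W4, W5 (series)
Step 4. reduce the feedback loop with forward [W1/(1-W1*(W2+W3))] and return (W4*W5)
Step 3: series.

Answer: series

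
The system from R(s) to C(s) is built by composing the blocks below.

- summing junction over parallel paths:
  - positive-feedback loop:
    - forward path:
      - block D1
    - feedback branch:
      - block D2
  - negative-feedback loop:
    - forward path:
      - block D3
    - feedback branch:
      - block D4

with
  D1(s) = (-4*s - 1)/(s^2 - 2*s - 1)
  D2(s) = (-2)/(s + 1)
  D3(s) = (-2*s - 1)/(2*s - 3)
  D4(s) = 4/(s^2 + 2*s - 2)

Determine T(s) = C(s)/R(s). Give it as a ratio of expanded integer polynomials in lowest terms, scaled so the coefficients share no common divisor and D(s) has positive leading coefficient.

Answer: (-2*s^6 - 11*s^5 + 15*s^4 + 126*s^3 + 72*s^2 - 20*s - 8)/(2*s^6 - s^5 - 41*s^4 + 3*s^3 + 193*s^2 + 32*s - 6)

Working:
Step 1. feedback reduction of D1, D2 = (-4*s^2 - 5*s - 1)/(s^3 - s^2 - 11*s - 3)
Step 2. apply the feedback formula to D3, D4 = (-2*s^3 - 5*s^2 + 2*s + 2)/(2*s^3 + s^2 - 18*s + 2)
Step 3. add [D1/(1-D1*D2)], [D3/(1+D3*D4)] (parallel); the result is T(s) itself (integer coefficients, no common factor, positive leading denominator coefficient)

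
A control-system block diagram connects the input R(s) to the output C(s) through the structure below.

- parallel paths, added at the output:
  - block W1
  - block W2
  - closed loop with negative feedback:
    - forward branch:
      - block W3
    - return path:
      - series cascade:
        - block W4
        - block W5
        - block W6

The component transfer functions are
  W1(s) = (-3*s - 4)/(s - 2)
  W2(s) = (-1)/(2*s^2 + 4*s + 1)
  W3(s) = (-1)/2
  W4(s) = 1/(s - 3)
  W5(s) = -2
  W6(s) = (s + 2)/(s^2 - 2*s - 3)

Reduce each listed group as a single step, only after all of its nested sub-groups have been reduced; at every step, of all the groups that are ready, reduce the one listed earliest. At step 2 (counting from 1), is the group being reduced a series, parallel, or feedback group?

Reducing step by step:

Step 1: cascade W4, W5, W6
Step 2: close the feedback loop around W3, (W4*W5*W6)
Step 3: add W1, W2, [W3/(1+W3*(W4*W5*W6))] (parallel)
Step 2 collapses a feedback group.

Answer: feedback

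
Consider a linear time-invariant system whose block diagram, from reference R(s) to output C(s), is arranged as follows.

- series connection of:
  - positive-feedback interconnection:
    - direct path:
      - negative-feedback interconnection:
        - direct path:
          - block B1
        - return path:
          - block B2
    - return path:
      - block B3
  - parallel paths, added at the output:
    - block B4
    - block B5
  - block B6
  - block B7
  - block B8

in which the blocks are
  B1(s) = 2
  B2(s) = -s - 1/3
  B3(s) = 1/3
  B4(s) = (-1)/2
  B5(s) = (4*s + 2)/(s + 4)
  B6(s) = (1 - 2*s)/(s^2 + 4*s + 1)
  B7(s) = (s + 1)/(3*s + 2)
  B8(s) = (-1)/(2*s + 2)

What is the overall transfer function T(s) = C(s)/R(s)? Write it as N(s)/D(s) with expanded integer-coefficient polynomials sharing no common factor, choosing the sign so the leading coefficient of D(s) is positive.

Answer: (-42*s^2 + 21*s)/(36*s^5 + 318*s^4 + 856*s^3 + 686*s^2 + 188*s + 16)

Working:
Step 1. apply the feedback formula to B1, B2 = (-6)/(6*s - 1)
Step 2. collapse the loop ([B1/(1+B1*B2)] forward, B3 return) = (-6)/(6*s + 1)
Step 3. parallel reduction of B4, B5 = (7*s)/(2*s + 8)
Step 4. reduce the series chain [[B1/(1+B1*B2)]/(1-[B1/(1+B1*B2)]*B3)], (B4+B5), B6, B7, B8, giving the overall T(s)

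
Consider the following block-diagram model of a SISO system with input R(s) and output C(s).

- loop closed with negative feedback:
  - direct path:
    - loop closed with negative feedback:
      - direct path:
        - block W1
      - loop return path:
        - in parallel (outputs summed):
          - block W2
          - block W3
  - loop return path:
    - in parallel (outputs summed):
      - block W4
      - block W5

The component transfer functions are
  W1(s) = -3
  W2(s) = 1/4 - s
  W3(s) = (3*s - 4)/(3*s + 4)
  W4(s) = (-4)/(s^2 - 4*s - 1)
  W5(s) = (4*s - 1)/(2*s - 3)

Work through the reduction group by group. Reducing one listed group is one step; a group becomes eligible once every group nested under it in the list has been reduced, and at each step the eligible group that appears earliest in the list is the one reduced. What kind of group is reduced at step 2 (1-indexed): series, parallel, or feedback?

Step 1 - add W2, W3 (parallel)
Step 2 - close the feedback loop around W1, (W2+W3)
Step 3 - reduce the parallel group W4, W5
Step 4 - feedback reduction of [W1/(1+W1*(W2+W3))], (W4+W5)
So the answer for step 2 is feedback.

Therefore the answer is feedback.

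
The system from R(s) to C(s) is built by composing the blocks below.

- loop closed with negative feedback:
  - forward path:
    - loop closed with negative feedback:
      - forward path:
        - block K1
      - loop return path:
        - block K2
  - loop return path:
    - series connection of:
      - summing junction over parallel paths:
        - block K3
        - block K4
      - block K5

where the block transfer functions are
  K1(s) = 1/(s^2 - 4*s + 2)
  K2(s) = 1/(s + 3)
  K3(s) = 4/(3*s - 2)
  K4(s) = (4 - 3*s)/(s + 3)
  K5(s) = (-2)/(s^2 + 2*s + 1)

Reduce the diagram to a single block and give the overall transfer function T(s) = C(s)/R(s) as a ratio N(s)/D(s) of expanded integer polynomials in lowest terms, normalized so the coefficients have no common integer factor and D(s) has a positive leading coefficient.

The answer is (3*s^4 + 13*s^3 + 11*s^2 - 5*s - 6)/(3*s^6 + s^5 - 35*s^4 - 20*s^3 + 58*s^2 - 31*s - 22).

Reasoning:
(1) apply the feedback formula to K1, K2 -> (s + 3)/(s^3 - s^2 - 10*s + 7)
(2) combine K3, K4 in parallel -> (-9*s^2 + 22*s + 4)/(3*s^2 + 7*s - 6)
(3) reduce the series chain (K3+K4), K5 -> (18*s^2 - 44*s - 8)/(3*s^4 + 13*s^3 + 11*s^2 - 5*s - 6)
(4) collapse the loop ([K1/(1+K1*K2)] forward, ((K3+K4)*K5) return), which is the overall transfer function T(s) = C(s)/R(s) in lowest terms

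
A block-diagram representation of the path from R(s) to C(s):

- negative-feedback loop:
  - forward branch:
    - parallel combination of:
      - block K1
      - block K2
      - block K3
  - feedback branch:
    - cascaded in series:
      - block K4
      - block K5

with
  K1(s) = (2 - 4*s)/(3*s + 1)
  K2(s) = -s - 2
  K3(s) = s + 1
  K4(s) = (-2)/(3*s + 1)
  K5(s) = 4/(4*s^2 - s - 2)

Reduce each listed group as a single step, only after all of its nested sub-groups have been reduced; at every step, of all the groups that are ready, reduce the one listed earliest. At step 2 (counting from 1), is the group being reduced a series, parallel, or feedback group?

Step 1 - add K1, K2, K3 (parallel)
Step 2 - combine K4, K5 in series
Step 3 - feedback reduction of (K1+K2+K3), (K4*K5)
At step 2 the group reduced is series.

Hence the answer: series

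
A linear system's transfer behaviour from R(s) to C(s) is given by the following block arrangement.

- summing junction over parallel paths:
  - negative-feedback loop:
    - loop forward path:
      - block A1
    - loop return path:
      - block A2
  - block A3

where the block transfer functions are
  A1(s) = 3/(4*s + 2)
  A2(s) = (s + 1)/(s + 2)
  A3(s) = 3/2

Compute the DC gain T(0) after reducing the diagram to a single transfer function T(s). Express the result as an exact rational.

Step 1: apply the feedback formula to A1, A2; result (3*s + 6)/(4*s^2 + 13*s + 7)
Step 2: reduce the parallel group [A1/(1+A1*A2)], A3; result (12*s^2 + 45*s + 33)/(8*s^2 + 26*s + 14)
The step-2 result is T(s). Setting s = 0: T(0) = 33/14.

Therefore the answer is 33/14.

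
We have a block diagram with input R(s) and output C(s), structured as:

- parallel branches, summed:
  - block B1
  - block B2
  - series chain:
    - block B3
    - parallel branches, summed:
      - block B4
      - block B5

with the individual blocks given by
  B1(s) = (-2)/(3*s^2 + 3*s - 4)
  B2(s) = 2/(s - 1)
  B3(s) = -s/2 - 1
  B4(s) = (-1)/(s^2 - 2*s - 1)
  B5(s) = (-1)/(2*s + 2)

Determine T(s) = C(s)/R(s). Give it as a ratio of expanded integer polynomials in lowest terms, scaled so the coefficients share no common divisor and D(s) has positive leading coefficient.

Step 1: add B4, B5 (parallel): (-s^2 - 1)/(2*s^3 - 2*s^2 - 6*s - 2)
Step 2: combine B3, (B4+B5) in series: (s^3 + 2*s^2 + s + 2)/(4*s^3 - 4*s^2 - 12*s - 4)
Step 3: combine B1, B2, (B3*(B4+B5)) in parallel: this yields T(s), and no further normalization is needed

Therefore the answer is (3*s^6 + 30*s^5 - 12*s^4 - 116*s^3 - 47*s^2 + 46*s + 32)/(12*s^6 - 12*s^5 - 64*s^4 + 32*s^3 + 68*s^2 - 20*s - 16).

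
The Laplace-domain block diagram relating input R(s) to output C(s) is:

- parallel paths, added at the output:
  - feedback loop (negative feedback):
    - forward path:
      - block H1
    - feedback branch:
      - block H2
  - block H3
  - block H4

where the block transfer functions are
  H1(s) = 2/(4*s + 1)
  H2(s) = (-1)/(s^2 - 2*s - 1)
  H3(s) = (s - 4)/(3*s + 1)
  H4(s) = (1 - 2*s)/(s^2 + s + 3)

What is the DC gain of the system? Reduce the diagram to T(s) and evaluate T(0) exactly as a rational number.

(1) collapse the loop (H1 forward, H2 return); result (2*s^2 - 4*s - 2)/(4*s^3 - 7*s^2 - 6*s - 3)
(2) add [H1/(1+H1*H2)], H3, H4 (parallel); result (4*s^6 - 37*s^5 + 53*s^4 + 5*s^3 + 62*s^2 + 34*s + 27)/(12*s^6 - 5*s^5 - 6*s^4 - 91*s^3 - 93*s^2 - 48*s - 9)
DC gain: substitute s = 0 into T(s) from step 2: T(0) = 27/(-9) = -3.

Therefore the answer is -3.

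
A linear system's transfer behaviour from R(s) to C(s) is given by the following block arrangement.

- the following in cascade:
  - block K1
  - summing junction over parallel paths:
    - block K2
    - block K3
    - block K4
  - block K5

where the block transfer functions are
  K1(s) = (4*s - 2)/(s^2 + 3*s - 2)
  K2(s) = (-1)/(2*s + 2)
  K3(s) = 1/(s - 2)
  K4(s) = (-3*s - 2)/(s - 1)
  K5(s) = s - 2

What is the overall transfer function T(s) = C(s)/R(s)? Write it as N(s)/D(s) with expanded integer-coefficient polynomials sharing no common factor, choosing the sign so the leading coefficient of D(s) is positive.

Step 1: reduce the parallel group K2, K3, K4 = (-6*s^3 + 3*s^2 + 19*s + 4)/(2*s^3 - 4*s^2 - 2*s + 4)
Step 2: series reduction of K1, (K2+K3+K4), K5, which is the overall transfer function T(s) = C(s)/R(s) in lowest terms

Final answer: (-12*s^4 + 12*s^3 + 35*s^2 - 11*s - 4)/(s^4 + 3*s^3 - 3*s^2 - 3*s + 2)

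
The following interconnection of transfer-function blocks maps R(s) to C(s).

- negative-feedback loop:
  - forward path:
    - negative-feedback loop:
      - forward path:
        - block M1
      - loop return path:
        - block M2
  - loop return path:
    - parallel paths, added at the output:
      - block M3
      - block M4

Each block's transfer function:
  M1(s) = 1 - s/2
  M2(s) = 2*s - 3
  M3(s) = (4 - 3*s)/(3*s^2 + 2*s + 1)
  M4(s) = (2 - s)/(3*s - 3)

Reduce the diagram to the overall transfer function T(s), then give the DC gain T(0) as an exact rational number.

(1) feedback reduction of M1, M2: (s - 2)/(2*s^2 - 7*s + 4)
(2) sum the parallel branches M3, M4: (-3*s^3 - 5*s^2 + 24*s - 10)/(9*s^3 - 3*s^2 - 3*s - 3)
(3) apply the feedback formula to [M1/(1+M1*M2)], (M3+M4): (9*s^4 - 21*s^3 + 3*s^2 + 3*s + 6)/(18*s^5 - 72*s^4 + 52*s^3 + 37*s^2 - 49*s + 8)
DC gain: substitute s = 0 into T(s) from step 3: T(0) = 6/8 = 3/4.

Hence the answer: 3/4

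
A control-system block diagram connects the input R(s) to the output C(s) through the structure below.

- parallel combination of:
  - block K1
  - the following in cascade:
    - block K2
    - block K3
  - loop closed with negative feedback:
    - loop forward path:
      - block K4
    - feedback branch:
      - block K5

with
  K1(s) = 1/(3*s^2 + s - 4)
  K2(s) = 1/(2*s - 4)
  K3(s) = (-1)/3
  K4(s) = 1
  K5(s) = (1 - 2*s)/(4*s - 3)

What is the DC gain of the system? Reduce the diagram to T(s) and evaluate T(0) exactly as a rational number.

Step 1: multiply K2, K3 (series): (-1)/(6*s - 12)
Step 2: collapse the loop (K4 forward, K5 return): (4*s - 3)/(2*s - 2)
Step 3: combine K1, (K2*K3), [K4/(1+K4*K5)] in parallel: (36*s^3 - 54*s^2 - 73*s + 64)/(18*s^3 - 30*s^2 - 36*s + 48)
Step 3 gives the overall T(s). Then T(0) = 64/48 = 4/3.

Hence the answer: 4/3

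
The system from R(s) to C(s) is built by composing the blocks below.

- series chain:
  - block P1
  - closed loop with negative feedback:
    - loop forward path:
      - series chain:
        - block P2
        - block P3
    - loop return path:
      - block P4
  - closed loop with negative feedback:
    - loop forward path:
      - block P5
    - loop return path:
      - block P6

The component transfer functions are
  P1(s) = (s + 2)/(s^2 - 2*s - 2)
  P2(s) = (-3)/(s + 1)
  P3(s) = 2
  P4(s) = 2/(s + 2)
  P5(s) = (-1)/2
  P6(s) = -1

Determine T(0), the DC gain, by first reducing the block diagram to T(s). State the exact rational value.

Reducing step by step:

[1] multiply P2, P3 (series); result (-6)/(s + 1)
[2] feedback reduction of (P2*P3), P4; result (-6*s - 12)/(s^2 + 3*s - 10)
[3] apply the feedback formula to P5, P6; result (-1)/3
[4] cascade P1, [(P2*P3)/(1+(P2*P3)*P4)], [P5/(1+P5*P6)]; result (2*s^2 + 8*s + 8)/(s^4 + s^3 - 18*s^2 + 14*s + 20)
Step 4 gives the overall T(s). Then T(0) = 8/20 = 2/5.

Answer: 2/5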